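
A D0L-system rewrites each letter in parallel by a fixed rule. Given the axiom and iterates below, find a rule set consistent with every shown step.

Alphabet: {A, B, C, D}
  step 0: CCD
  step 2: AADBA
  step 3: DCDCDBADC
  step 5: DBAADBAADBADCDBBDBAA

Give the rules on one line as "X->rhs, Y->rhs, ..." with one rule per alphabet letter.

  step 2 ⇒ step 3: AADBA ⇒ DC·DC·DB·A·DC
    A ↦ DC
    B ↦ A
    D ↦ DB
    C ↦ B  (constrained at step 0)

A->DC, B->A, C->B, D->DB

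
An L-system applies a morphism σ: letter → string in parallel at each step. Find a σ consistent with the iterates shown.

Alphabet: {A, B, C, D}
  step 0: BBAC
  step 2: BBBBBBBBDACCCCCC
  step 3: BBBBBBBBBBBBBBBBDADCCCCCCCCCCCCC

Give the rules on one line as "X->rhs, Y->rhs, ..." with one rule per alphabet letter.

A->DC, B->BB, C->CC, D->DA

  step 2 ⇒ step 3: BBBBBBBBDACCCCCC ⇒ BB·BB·BB·BB·BB·BB·BB·BB·DA·DC·CC·CC·CC·CC·CC·CC
    A ↦ DC
    B ↦ BB
    C ↦ CC
    D ↦ DA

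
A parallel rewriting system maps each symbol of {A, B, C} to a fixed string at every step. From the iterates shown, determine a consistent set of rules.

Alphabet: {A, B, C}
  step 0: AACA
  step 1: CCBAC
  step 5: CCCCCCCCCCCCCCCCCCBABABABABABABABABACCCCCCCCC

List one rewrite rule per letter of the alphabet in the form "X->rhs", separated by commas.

  step 0 ⇒ step 1: AACA ⇒ C·C·BA·C
    A ↦ C
    C ↦ BA
    B ↦ CC  (constrained at step 1)

A->C, B->CC, C->BA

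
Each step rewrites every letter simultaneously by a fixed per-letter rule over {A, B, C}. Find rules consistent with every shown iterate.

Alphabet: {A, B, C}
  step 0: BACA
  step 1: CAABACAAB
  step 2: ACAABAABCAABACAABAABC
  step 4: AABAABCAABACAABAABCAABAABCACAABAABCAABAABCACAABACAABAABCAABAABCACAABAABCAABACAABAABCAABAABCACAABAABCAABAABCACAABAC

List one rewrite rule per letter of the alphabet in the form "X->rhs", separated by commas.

  step 1 ⇒ step 2: CAABACAAB ⇒ AC·AAB·AAB·C·AAB·AC·AAB·AAB·C
    A ↦ AAB
    B ↦ C
    C ↦ AC

A->AAB, B->C, C->AC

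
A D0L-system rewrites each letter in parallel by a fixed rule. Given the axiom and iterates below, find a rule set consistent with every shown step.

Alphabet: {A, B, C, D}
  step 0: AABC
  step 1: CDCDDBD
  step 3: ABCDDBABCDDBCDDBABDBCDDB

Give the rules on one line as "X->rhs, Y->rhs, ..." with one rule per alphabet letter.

A->CD, B->DB, C->D, D->AB

  step 0 ⇒ step 1: AABC ⇒ CD·CD·DB·D
    A ↦ CD
    B ↦ DB
    C ↦ D
    D ↦ AB  (constrained at step 1)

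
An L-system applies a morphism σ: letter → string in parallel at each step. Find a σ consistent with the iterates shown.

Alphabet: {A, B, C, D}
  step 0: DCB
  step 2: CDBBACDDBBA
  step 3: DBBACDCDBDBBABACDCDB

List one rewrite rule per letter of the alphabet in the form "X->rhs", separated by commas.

  step 2 ⇒ step 3: CDBBACDDBBA ⇒ DB·BA·CD·CD·B·DB·BA·BA·CD·CD·B
    A ↦ B
    B ↦ CD
    C ↦ DB
    D ↦ BA

A->B, B->CD, C->DB, D->BA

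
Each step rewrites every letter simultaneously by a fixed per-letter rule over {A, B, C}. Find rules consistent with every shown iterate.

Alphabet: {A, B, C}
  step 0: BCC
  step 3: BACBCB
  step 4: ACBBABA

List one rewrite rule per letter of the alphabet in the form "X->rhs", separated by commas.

  step 3 ⇒ step 4: BACBCB ⇒ A·CB·B·A·B·A
    A ↦ CB
    B ↦ A
    C ↦ B

A->CB, B->A, C->B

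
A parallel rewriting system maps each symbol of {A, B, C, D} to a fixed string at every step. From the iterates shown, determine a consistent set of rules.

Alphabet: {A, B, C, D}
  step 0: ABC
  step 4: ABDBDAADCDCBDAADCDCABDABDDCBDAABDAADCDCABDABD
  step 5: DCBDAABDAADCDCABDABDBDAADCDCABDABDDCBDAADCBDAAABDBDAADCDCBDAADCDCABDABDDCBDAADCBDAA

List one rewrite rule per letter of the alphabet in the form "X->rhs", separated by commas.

  step 4 ⇒ step 5: ABDBDAADCDCBDAADCDCABDABDDCBDAABDAADCDCABDABD ⇒ DC·BDA·A·BDA·A·DC·DC·A·BD·A·BD·BDA·A·DC·DC·A·BD·A·BD·DC·BDA·A·DC·BDA·A·A·BD·BDA·A·DC·DC·BDA·A·DC·DC·A·BD·A·BD·DC·BDA·A·DC·BDA·A
    A ↦ DC
    B ↦ BDA
    C ↦ BD
    D ↦ A

A->DC, B->BDA, C->BD, D->A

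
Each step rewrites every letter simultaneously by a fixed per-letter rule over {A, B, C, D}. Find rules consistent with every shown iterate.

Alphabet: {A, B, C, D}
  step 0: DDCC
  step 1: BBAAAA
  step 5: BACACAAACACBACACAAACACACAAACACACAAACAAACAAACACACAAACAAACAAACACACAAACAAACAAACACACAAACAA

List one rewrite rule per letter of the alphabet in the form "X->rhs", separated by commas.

  step 0 ⇒ step 1: DDCC ⇒ B·B·AA·AA
    C ↦ AA
    D ↦ B
    A ↦ AC  (constrained at step 1)
    B ↦ DA  (constrained at step 1)

A->AC, B->DA, C->AA, D->B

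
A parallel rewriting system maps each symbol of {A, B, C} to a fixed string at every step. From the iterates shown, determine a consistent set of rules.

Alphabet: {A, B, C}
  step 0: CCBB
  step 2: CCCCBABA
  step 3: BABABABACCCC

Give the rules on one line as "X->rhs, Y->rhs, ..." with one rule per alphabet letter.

A->C, B->C, C->BA

  step 2 ⇒ step 3: CCCCBABA ⇒ BA·BA·BA·BA·C·C·C·C
    A ↦ C
    B ↦ C
    C ↦ BA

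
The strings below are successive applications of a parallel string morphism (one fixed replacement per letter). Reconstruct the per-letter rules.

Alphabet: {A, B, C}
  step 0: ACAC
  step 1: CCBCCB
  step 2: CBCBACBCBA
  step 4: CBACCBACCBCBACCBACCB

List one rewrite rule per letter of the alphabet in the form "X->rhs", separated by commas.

A->C, B->A, C->CB

  step 1 ⇒ step 2: CCBCCB ⇒ CB·CB·A·CB·CB·A
    B ↦ A
    C ↦ CB
  step 0 ⇒ step 1: ACAC ⇒ C·CB·C·CB
    A ↦ C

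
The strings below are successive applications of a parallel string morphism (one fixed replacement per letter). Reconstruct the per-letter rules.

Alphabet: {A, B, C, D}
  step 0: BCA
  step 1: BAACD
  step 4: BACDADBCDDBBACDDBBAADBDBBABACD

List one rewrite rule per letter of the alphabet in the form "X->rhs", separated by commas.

  step 0 ⇒ step 1: BCA ⇒ BA·A·CD
    A ↦ CD
    B ↦ BA
    C ↦ A
    D ↦ DB  (constrained at step 1)

A->CD, B->BA, C->A, D->DB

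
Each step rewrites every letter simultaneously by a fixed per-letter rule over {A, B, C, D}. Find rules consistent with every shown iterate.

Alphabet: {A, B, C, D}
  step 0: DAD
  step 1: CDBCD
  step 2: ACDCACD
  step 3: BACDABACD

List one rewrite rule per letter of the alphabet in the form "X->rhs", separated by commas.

A->B, B->C, C->A, D->CD

  step 2 ⇒ step 3: ACDCACD ⇒ B·A·CD·A·B·A·CD
    A ↦ B
    C ↦ A
    D ↦ CD
  step 1 ⇒ step 2: CDBCD ⇒ A·CD·C·A·CD
    B ↦ C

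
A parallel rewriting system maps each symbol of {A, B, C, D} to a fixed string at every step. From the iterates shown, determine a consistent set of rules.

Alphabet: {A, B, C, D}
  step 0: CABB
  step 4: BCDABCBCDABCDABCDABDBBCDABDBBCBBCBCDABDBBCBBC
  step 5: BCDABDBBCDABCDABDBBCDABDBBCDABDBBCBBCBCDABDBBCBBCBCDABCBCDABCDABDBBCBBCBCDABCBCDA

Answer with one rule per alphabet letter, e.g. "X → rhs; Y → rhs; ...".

A->DB, B->BC, C->DA, D->B

  step 4 ⇒ step 5: BCDABCBCDABCDABCDABDBBCDABDBBCBBCBCDABDBBCBBC ⇒ BC·DA·B·DB·BC·DA·BC·DA·B·DB·BC·DA·B·DB·BC·DA·B·DB·BC·B·BC·BC·DA·B·DB·BC·B·BC·BC·DA·BC·BC·DA·BC·DA·B·DB·BC·B·BC·BC·DA·BC·BC·DA
    A ↦ DB
    B ↦ BC
    C ↦ DA
    D ↦ B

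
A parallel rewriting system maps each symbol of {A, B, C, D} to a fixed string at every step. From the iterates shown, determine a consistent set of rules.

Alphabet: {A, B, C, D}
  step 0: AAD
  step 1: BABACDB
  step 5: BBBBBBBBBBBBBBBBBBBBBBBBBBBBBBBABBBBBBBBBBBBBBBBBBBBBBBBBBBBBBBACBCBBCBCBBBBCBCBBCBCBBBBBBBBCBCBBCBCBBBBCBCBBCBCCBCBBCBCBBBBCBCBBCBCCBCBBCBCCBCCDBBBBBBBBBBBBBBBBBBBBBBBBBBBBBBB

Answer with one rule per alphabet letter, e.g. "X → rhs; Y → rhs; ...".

A->BA, B->BB, C->CBC, D->CDB

  step 0 ⇒ step 1: AAD ⇒ BA·BA·CDB
    A ↦ BA
    D ↦ CDB
    B ↦ BB  (constrained at step 1)
    C ↦ CBC  (constrained at step 1)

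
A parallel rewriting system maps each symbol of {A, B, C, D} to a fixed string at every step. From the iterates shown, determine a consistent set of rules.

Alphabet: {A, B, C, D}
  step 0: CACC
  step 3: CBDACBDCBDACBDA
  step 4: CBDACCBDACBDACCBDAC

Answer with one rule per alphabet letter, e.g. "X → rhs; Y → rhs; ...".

  step 3 ⇒ step 4: CBDACBDCBDACBDA ⇒ CB·D·A·C·CB·D·A·CB·D·A·C·CB·D·A·C
    A ↦ C
    B ↦ D
    C ↦ CB
    D ↦ A

A->C, B->D, C->CB, D->A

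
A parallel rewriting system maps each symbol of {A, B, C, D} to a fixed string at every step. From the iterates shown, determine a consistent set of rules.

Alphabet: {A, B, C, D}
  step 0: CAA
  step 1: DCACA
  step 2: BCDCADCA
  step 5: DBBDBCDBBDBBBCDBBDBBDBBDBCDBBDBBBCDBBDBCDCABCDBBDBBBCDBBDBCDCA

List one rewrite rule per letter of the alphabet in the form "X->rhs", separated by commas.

A->CA, B->DBB, C->D, D->BC

  step 1 ⇒ step 2: DCACA ⇒ BC·D·CA·D·CA
    A ↦ CA
    C ↦ D
    D ↦ BC
    B ↦ DBB  (constrained at step 2)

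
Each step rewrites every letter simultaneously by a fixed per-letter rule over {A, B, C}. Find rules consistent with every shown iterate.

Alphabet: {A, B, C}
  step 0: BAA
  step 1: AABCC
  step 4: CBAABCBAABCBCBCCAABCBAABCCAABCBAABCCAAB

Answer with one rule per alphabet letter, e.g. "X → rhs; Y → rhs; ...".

A->C, B->AAB, C->CB

  step 0 ⇒ step 1: BAA ⇒ AAB·C·C
    A ↦ C
    B ↦ AAB
    C ↦ CB  (constrained at step 1)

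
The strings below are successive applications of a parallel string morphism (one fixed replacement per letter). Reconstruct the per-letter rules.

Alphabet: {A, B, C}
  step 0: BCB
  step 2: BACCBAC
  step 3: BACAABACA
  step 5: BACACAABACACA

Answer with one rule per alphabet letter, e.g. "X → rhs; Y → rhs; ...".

A->C, B->BA, C->A

  step 2 ⇒ step 3: BACCBAC ⇒ BA·C·A·A·BA·C·A
    A ↦ C
    B ↦ BA
    C ↦ A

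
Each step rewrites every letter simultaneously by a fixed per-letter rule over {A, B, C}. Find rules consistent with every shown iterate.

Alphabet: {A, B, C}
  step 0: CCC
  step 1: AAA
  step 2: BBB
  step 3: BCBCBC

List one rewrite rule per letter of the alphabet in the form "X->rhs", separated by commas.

  step 2 ⇒ step 3: BBB ⇒ BC·BC·BC
    B ↦ BC
  step 1 ⇒ step 2: AAA ⇒ B·B·B
    A ↦ B
  step 0 ⇒ step 1: CCC ⇒ A·A·A
    C ↦ A

A->B, B->BC, C->A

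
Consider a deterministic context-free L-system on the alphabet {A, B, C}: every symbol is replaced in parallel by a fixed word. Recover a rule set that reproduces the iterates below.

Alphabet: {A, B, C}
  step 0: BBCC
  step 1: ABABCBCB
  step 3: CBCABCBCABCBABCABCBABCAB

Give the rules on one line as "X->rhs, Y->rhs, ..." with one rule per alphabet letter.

  step 0 ⇒ step 1: BBCC ⇒ AB·AB·CB·CB
    B ↦ AB
    C ↦ CB
    A ↦ C  (constrained at step 1)

A->C, B->AB, C->CB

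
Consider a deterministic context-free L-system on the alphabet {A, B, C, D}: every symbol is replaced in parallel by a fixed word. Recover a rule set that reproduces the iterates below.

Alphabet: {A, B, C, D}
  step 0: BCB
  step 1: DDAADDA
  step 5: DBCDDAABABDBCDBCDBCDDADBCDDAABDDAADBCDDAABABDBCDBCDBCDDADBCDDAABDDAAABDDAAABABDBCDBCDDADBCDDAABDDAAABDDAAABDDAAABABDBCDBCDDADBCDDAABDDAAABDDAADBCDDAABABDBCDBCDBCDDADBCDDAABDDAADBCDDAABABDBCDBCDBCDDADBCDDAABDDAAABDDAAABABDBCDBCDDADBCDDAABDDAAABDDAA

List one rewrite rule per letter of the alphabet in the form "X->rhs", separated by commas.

A->DBC, B->DDA, C->A, D->AB

  step 0 ⇒ step 1: BCB ⇒ DDA·A·DDA
    B ↦ DDA
    C ↦ A
    A ↦ DBC  (constrained at step 1)
    D ↦ AB  (constrained at step 1)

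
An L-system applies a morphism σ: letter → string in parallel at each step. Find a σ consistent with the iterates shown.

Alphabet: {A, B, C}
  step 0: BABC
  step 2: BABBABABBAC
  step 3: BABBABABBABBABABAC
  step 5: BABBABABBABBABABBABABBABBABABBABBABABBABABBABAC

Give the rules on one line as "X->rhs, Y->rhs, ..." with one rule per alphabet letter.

  step 2 ⇒ step 3: BABBABABBAC ⇒ BA·B·BA·BA·B·BA·B·BA·BA·B·AC
    A ↦ B
    B ↦ BA
    C ↦ AC

A->B, B->BA, C->AC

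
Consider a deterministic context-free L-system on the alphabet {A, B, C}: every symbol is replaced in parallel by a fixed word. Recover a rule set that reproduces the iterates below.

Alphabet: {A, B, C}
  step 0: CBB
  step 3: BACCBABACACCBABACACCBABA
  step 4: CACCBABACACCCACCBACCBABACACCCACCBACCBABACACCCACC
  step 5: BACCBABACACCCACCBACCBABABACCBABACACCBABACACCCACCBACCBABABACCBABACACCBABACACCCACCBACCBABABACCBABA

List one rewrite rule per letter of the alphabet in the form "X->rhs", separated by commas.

  step 4 ⇒ step 5: CACCBABACACCCACCBACCBABACACCCACCBACCBABACACCCACC ⇒ BA·CC·BA·BA·CA·CC·CA·CC·BA·CC·BA·BA·BA·CC·BA·BA·CA·CC·BA·BA·CA·CC·CA·CC·BA·CC·BA·BA·BA·CC·BA·BA·CA·CC·BA·BA·CA·CC·CA·CC·BA·CC·BA·BA·BA·CC·BA·BA
    A ↦ CC
    B ↦ CA
    C ↦ BA

A->CC, B->CA, C->BA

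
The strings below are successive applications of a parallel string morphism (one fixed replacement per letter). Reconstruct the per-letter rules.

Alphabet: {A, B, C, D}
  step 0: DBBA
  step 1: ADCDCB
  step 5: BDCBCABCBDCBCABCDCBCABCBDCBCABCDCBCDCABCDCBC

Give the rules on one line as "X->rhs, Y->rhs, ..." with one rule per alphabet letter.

  step 0 ⇒ step 1: DBBA ⇒ A·DC·DC·B
    A ↦ B
    B ↦ DC
    D ↦ A
    C ↦ BC  (constrained at step 1)

A->B, B->DC, C->BC, D->A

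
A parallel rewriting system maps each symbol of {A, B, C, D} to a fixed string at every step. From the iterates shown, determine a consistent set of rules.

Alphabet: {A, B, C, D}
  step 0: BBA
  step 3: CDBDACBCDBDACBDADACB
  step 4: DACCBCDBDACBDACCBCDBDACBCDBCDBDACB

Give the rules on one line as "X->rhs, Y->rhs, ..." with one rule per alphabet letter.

A->DB, B->CB, C->DA, D->C

  step 3 ⇒ step 4: CDBDACBCDBDACBDADACB ⇒ DA·C·CB·C·DB·DA·CB·DA·C·CB·C·DB·DA·CB·C·DB·C·DB·DA·CB
    A ↦ DB
    B ↦ CB
    C ↦ DA
    D ↦ C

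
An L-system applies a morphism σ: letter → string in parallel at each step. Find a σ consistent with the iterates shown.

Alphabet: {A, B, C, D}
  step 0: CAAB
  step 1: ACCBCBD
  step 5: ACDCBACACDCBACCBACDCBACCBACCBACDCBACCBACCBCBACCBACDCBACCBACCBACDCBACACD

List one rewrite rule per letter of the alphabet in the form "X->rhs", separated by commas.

A->CB, B->D, C->AC, D->CB

  step 0 ⇒ step 1: CAAB ⇒ AC·CB·CB·D
    A ↦ CB
    B ↦ D
    C ↦ AC
    D ↦ CB  (constrained at step 1)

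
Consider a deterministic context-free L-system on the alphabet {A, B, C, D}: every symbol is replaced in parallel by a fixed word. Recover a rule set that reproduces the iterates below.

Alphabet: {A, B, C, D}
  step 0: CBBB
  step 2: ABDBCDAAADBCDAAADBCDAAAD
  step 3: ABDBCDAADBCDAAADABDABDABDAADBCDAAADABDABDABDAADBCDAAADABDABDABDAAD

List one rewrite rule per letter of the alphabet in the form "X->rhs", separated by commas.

A->ABD, B->BCD, C->A, D->AAD

  step 2 ⇒ step 3: ABDBCDAAADBCDAAADBCDAAAD ⇒ ABD·BCD·AAD·BCD·A·AAD·ABD·ABD·ABD·AAD·BCD·A·AAD·ABD·ABD·ABD·AAD·BCD·A·AAD·ABD·ABD·ABD·AAD
    A ↦ ABD
    B ↦ BCD
    C ↦ A
    D ↦ AAD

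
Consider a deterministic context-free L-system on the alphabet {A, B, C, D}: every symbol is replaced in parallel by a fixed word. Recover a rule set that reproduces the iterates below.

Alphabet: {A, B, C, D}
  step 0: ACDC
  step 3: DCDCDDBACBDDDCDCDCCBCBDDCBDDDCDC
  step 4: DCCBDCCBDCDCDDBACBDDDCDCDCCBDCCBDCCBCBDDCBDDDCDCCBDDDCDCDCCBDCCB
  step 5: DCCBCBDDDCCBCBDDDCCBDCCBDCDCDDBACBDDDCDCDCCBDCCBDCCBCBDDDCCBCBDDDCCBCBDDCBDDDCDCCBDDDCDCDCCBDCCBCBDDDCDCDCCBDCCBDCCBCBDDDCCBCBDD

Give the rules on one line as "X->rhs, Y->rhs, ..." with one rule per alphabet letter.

A->BA, B->DD, C->CB, D->DC

  step 4 ⇒ step 5: DCCBDCCBDCDCDDBACBDDDCDCDCCBDCCBDCCBCBDDCBDDDCDCCBDDDCDCDCCBDCCB ⇒ DC·CB·CB·DD·DC·CB·CB·DD·DC·CB·DC·CB·DC·DC·DD·BA·CB·DD·DC·DC·DC·CB·DC·CB·DC·CB·CB·DD·DC·CB·CB·DD·DC·CB·CB·DD·CB·DD·DC·DC·CB·DD·DC·DC·DC·CB·DC·CB·CB·DD·DC·DC·DC·CB·DC·CB·DC·CB·CB·DD·DC·CB·CB·DD
    A ↦ BA
    B ↦ DD
    C ↦ CB
    D ↦ DC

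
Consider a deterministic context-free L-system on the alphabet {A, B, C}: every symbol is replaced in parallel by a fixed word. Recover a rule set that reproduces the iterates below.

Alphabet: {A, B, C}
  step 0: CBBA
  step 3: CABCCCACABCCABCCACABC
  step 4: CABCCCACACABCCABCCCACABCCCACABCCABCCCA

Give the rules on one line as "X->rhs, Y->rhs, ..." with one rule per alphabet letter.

A->BC, B->C, C->CA

  step 3 ⇒ step 4: CABCCCACABCCABCCACABC ⇒ CA·BC·C·CA·CA·CA·BC·CA·BC·C·CA·CA·BC·C·CA·CA·BC·CA·BC·C·CA
    A ↦ BC
    B ↦ C
    C ↦ CA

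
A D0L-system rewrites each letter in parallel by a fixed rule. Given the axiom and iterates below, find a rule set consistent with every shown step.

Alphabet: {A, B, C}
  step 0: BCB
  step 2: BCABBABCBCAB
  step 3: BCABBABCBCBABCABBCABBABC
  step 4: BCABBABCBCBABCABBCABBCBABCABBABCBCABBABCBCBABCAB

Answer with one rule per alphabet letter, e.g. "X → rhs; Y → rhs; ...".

A->BA, B->BC, C->AB

  step 3 ⇒ step 4: BCABBABCBCBABCABBCABBABC ⇒ BC·AB·BA·BC·BC·BA·BC·AB·BC·AB·BC·BA·BC·AB·BA·BC·BC·AB·BA·BC·BC·BA·BC·AB
    A ↦ BA
    B ↦ BC
    C ↦ AB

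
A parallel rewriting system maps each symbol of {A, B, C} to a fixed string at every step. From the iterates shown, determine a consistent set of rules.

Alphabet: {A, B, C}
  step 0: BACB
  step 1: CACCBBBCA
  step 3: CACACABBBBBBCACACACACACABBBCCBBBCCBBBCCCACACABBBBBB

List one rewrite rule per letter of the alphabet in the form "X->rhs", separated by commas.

A->CC, B->CA, C->BBB

  step 0 ⇒ step 1: BACB ⇒ CA·CC·BBB·CA
    A ↦ CC
    B ↦ CA
    C ↦ BBB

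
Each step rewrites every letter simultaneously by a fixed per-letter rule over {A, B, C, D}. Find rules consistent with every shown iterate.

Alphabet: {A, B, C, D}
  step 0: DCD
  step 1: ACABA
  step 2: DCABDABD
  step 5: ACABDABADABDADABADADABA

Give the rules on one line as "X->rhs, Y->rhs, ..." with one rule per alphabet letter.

A->D, B->AB, C->CAB, D->A

  step 1 ⇒ step 2: ACABA ⇒ D·CAB·D·AB·D
    A ↦ D
    B ↦ AB
    C ↦ CAB
  step 0 ⇒ step 1: DCD ⇒ A·CAB·A
    D ↦ A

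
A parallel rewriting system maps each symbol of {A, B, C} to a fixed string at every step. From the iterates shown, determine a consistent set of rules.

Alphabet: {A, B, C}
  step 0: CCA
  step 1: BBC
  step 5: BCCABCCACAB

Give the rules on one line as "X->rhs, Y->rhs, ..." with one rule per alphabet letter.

  step 0 ⇒ step 1: CCA ⇒ B·B·C
    A ↦ C
    C ↦ B
    B ↦ CA  (constrained at step 1)

A->C, B->CA, C->B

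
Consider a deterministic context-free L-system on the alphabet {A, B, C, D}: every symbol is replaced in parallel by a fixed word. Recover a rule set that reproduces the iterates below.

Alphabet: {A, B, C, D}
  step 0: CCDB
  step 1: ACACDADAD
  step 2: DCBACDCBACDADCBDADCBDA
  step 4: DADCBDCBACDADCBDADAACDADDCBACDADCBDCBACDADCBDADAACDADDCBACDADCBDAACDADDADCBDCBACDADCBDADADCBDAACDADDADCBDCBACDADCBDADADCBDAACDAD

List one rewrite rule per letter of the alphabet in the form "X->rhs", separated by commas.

  step 1 ⇒ step 2: ACACDADAD ⇒ DCB·AC·DCB·AC·DA·DCB·DA·DCB·DA
    A ↦ DCB
    C ↦ AC
    D ↦ DA
  step 0 ⇒ step 1: CCDB ⇒ AC·AC·DA·DAD
    B ↦ DAD

A->DCB, B->DAD, C->AC, D->DA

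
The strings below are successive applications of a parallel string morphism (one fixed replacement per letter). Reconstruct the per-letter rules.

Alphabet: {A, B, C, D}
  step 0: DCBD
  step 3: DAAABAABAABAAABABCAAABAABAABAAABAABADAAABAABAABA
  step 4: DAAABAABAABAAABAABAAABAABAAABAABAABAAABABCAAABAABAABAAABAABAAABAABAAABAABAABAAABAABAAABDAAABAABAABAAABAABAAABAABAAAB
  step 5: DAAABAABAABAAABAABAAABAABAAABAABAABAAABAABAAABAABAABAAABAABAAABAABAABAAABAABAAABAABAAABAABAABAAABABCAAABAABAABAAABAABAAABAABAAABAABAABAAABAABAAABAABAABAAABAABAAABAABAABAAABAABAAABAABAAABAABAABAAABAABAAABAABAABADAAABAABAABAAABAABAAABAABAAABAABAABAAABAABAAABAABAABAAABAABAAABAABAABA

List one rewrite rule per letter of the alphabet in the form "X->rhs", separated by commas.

A->AAB, B->A, C->BCA, D->DA

  step 4 ⇒ step 5: DAAABAABAABAAABAABAAABAABAAABAABAABAAABABCAAABAABAABAAABAABAAABAABAAABAABAABAAABAABAAABDAAABAABAABAAABAABAAABAABAAAB ⇒ DA·AAB·AAB·AAB·A·AAB·AAB·A·AAB·AAB·A·AAB·AAB·AAB·A·AAB·AAB·A·AAB·AAB·AAB·A·AAB·AAB·A·AAB·AAB·AAB·A·AAB·AAB·A·AAB·AAB·A·AAB·AAB·AAB·A·AAB·A·BCA·AAB·AAB·AAB·A·AAB·AAB·A·AAB·AAB·A·AAB·AAB·AAB·A·AAB·AAB·A·AAB·AAB·AAB·A·AAB·AAB·A·AAB·AAB·AAB·A·AAB·AAB·A·AAB·AAB·A·AAB·AAB·AAB·A·AAB·AAB·A·AAB·AAB·AAB·A·DA·AAB·AAB·AAB·A·AAB·AAB·A·AAB·AAB·A·AAB·AAB·AAB·A·AAB·AAB·A·AAB·AAB·AAB·A·AAB·AAB·A·AAB·AAB·AAB·A
    A ↦ AAB
    B ↦ A
    C ↦ BCA
    D ↦ DA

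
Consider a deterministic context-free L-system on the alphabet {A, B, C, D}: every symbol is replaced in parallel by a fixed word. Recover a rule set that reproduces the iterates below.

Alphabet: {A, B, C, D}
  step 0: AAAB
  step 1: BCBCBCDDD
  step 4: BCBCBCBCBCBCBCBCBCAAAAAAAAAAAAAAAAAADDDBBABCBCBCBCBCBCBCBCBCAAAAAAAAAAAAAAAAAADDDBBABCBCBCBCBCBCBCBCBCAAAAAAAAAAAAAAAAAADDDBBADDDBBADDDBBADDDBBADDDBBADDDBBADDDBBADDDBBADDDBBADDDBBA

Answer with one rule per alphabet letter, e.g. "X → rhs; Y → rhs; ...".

  step 0 ⇒ step 1: AAAB ⇒ BC·BC·BC·DDD
    A ↦ BC
    B ↦ DDD
    C ↦ BBA  (constrained at step 1)
    D ↦ AAA  (constrained at step 1)

A->BC, B->DDD, C->BBA, D->AAA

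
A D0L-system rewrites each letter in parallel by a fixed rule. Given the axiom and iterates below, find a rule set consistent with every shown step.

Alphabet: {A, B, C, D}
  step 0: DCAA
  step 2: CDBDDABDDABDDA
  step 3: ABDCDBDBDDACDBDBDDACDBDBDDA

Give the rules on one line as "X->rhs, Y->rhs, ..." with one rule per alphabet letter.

A->DA, B->CD, C->A, D->BD

  step 2 ⇒ step 3: CDBDDABDDABDDA ⇒ A·BD·CD·BD·BD·DA·CD·BD·BD·DA·CD·BD·BD·DA
    A ↦ DA
    B ↦ CD
    C ↦ A
    D ↦ BD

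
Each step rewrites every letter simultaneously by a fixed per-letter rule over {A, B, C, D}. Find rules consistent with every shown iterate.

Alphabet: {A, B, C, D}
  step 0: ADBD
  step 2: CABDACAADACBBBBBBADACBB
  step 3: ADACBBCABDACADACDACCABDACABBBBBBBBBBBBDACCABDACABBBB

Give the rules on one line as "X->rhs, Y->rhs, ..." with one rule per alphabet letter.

A->DAC, B->BB, C->A, D->CAB

  step 2 ⇒ step 3: CABDACAADACBBBBBBADACBB ⇒ A·DAC·BB·CAB·DAC·A·DAC·DAC·CAB·DAC·A·BB·BB·BB·BB·BB·BB·DAC·CAB·DAC·A·BB·BB
    A ↦ DAC
    B ↦ BB
    C ↦ A
    D ↦ CAB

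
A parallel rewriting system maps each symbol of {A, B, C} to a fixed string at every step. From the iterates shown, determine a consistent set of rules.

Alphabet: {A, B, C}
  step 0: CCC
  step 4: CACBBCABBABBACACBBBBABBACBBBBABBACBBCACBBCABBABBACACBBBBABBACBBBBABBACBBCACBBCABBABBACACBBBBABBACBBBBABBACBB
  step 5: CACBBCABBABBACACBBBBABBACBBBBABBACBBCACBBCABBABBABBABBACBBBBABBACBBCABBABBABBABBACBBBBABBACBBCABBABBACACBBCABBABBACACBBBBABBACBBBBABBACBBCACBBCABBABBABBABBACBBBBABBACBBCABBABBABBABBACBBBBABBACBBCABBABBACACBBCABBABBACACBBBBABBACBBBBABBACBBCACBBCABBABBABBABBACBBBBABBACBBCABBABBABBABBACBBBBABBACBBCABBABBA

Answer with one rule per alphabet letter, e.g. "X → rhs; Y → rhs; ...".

  step 4 ⇒ step 5: CACBBCABBABBACACBBBBABBACBBBBABBACBBCACBBCABBABBACACBBBBABBACBBBBABBACBBCACBBCABBABBACACBBBBABBACBBBBABBACBB ⇒ CA·CBB·CA·BBA·BBA·CA·CBB·BBA·BBA·CBB·BBA·BBA·CBB·CA·CBB·CA·BBA·BBA·BBA·BBA·CBB·BBA·BBA·CBB·CA·BBA·BBA·BBA·BBA·CBB·BBA·BBA·CBB·CA·BBA·BBA·CA·CBB·CA·BBA·BBA·CA·CBB·BBA·BBA·CBB·BBA·BBA·CBB·CA·CBB·CA·BBA·BBA·BBA·BBA·CBB·BBA·BBA·CBB·CA·BBA·BBA·BBA·BBA·CBB·BBA·BBA·CBB·CA·BBA·BBA·CA·CBB·CA·BBA·BBA·CA·CBB·BBA·BBA·CBB·BBA·BBA·CBB·CA·CBB·CA·BBA·BBA·BBA·BBA·CBB·BBA·BBA·CBB·CA·BBA·BBA·BBA·BBA·CBB·BBA·BBA·CBB·CA·BBA·BBA
    A ↦ CBB
    B ↦ BBA
    C ↦ CA

A->CBB, B->BBA, C->CA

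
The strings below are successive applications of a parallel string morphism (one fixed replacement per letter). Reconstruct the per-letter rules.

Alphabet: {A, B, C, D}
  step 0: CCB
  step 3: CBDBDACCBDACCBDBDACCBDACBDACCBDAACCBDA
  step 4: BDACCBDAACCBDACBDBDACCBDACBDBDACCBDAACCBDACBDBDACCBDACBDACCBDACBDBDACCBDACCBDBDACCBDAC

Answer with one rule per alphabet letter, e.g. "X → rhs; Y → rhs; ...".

  step 3 ⇒ step 4: CBDBDACCBDACCBDBDACCBDACBDACCBDAACCBDA ⇒ BD·ACC·BDA·ACC·BDA·C·BD·BD·ACC·BDA·C·BD·BD·ACC·BDA·ACC·BDA·C·BD·BD·ACC·BDA·C·BD·ACC·BDA·C·BD·BD·ACC·BDA·C·C·BD·BD·ACC·BDA·C
    A ↦ C
    B ↦ ACC
    C ↦ BD
    D ↦ BDA

A->C, B->ACC, C->BD, D->BDA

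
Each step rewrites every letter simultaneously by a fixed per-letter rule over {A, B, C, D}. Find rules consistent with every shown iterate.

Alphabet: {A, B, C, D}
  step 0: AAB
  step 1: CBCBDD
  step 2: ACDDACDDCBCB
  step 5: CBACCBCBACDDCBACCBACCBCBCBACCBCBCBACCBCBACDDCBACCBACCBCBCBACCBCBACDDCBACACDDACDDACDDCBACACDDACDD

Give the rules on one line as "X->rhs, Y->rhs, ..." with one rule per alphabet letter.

  step 1 ⇒ step 2: CBCBDD ⇒ AC·DD·AC·DD·CB·CB
    B ↦ DD
    C ↦ AC
    D ↦ CB
  step 0 ⇒ step 1: AAB ⇒ CB·CB·DD
    A ↦ CB

A->CB, B->DD, C->AC, D->CB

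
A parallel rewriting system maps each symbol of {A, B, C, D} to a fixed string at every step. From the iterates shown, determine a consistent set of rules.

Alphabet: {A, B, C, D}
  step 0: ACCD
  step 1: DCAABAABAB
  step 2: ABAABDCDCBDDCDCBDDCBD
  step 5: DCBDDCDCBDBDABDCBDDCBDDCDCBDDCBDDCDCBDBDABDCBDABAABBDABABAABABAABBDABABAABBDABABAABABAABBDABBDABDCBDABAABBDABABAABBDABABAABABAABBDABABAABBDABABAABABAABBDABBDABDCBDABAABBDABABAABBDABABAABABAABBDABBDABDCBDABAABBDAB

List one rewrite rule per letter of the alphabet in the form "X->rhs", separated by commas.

  step 1 ⇒ step 2: DCAABAABAB ⇒ AB·AAB·DC·DC·BD·DC·DC·BD·DC·BD
    A ↦ DC
    B ↦ BD
    C ↦ AAB
    D ↦ AB

A->DC, B->BD, C->AAB, D->AB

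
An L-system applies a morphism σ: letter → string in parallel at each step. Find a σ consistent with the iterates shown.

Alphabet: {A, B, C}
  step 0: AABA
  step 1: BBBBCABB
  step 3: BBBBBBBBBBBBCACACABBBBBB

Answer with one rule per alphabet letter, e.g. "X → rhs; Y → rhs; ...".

A->BB, B->CA, C->B

  step 0 ⇒ step 1: AABA ⇒ BB·BB·CA·BB
    A ↦ BB
    B ↦ CA
    C ↦ B  (constrained at step 1)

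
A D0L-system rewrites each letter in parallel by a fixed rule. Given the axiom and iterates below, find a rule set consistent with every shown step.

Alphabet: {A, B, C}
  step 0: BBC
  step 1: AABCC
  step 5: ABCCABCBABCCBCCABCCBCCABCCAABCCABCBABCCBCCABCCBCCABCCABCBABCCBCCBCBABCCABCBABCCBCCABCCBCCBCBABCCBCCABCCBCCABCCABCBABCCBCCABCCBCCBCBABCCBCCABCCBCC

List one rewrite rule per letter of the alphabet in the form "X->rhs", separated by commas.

  step 0 ⇒ step 1: BBC ⇒ A·A·BCC
    B ↦ A
    C ↦ BCC
    A ↦ BCB  (constrained at step 1)

A->BCB, B->A, C->BCC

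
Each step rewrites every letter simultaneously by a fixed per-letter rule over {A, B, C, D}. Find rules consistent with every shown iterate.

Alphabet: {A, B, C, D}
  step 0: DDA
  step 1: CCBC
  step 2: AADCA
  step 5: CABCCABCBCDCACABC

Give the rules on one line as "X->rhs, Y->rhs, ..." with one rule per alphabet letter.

A->BC, B->DC, C->A, D->C

  step 1 ⇒ step 2: CCBC ⇒ A·A·DC·A
    B ↦ DC
    C ↦ A
  step 0 ⇒ step 1: DDA ⇒ C·C·BC
    A ↦ BC
  step 0 ⇒ step 1: DDA ⇒ C·C·BC
    D ↦ C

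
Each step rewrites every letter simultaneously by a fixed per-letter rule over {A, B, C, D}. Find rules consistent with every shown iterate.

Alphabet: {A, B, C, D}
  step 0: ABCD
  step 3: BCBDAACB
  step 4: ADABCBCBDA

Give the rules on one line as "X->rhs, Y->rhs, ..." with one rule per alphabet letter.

A->CB, B->A, C->D, D->B

  step 3 ⇒ step 4: BCBDAACB ⇒ A·D·A·B·CB·CB·D·A
    A ↦ CB
    B ↦ A
    C ↦ D
    D ↦ B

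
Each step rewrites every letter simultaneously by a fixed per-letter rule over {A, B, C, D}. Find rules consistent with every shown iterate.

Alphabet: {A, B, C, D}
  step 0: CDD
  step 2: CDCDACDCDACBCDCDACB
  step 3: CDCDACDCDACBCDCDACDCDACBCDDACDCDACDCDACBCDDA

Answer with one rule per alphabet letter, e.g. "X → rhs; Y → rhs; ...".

A->CB, B->DA, C->CD, D->CDA

  step 2 ⇒ step 3: CDCDACDCDACBCDCDACB ⇒ CD·CDA·CD·CDA·CB·CD·CDA·CD·CDA·CB·CD·DA·CD·CDA·CD·CDA·CB·CD·DA
    A ↦ CB
    B ↦ DA
    C ↦ CD
    D ↦ CDA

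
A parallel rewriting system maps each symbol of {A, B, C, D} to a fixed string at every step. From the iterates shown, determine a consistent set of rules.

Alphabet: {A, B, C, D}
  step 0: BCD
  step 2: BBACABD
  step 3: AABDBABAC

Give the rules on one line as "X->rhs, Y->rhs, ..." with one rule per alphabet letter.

A->B, B->A, C->D, D->BAC

  step 2 ⇒ step 3: BBACABD ⇒ A·A·B·D·B·A·BAC
    A ↦ B
    B ↦ A
    C ↦ D
    D ↦ BAC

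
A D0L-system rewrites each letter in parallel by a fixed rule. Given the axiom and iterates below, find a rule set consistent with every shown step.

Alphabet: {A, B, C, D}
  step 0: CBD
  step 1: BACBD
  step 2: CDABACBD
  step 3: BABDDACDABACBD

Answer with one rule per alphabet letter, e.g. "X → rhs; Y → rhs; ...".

A->DA, B->C, C->BA, D->BD

  step 2 ⇒ step 3: CDABACBD ⇒ BA·BD·DA·C·DA·BA·C·BD
    A ↦ DA
    B ↦ C
    C ↦ BA
    D ↦ BD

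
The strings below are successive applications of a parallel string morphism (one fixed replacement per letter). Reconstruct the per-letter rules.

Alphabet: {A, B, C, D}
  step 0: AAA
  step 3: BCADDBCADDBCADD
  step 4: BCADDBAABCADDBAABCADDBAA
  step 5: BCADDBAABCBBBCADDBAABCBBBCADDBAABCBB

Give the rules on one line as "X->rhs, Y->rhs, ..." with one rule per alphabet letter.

A->B, B->BC, C->ADD, D->A

  step 4 ⇒ step 5: BCADDBAABCADDBAABCADDBAA ⇒ BC·ADD·B·A·A·BC·B·B·BC·ADD·B·A·A·BC·B·B·BC·ADD·B·A·A·BC·B·B
    A ↦ B
    B ↦ BC
    C ↦ ADD
    D ↦ A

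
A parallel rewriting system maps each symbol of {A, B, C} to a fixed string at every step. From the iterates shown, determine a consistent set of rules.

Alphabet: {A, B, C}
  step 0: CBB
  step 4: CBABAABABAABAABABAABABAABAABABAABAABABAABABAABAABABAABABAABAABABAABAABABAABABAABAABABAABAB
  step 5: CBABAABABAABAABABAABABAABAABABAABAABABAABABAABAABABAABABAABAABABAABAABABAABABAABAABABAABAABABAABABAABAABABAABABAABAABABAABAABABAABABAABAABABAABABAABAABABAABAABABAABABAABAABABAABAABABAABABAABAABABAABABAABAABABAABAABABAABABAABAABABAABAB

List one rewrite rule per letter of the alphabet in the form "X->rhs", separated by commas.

A->AAB, B->AB, C->CB

  step 4 ⇒ step 5: CBABAABABAABAABABAABABAABAABABAABAABABAABABAABAABABAABABAABAABABAABAABABAABABAABAABABAABAB ⇒ CB·AB·AAB·AB·AAB·AAB·AB·AAB·AB·AAB·AAB·AB·AAB·AAB·AB·AAB·AB·AAB·AAB·AB·AAB·AB·AAB·AAB·AB·AAB·AAB·AB·AAB·AB·AAB·AAB·AB·AAB·AAB·AB·AAB·AB·AAB·AAB·AB·AAB·AB·AAB·AAB·AB·AAB·AAB·AB·AAB·AB·AAB·AAB·AB·AAB·AB·AAB·AAB·AB·AAB·AAB·AB·AAB·AB·AAB·AAB·AB·AAB·AAB·AB·AAB·AB·AAB·AAB·AB·AAB·AB·AAB·AAB·AB·AAB·AAB·AB·AAB·AB·AAB·AAB·AB·AAB·AB
    A ↦ AAB
    B ↦ AB
    C ↦ CB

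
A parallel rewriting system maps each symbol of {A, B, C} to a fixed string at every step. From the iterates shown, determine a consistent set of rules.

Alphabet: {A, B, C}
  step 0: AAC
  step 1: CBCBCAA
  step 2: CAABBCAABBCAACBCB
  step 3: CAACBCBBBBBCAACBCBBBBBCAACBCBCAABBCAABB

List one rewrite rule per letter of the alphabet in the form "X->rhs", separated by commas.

  step 2 ⇒ step 3: CAABBCAABBCAACBCB ⇒ CAA·CB·CB·BB·BB·CAA·CB·CB·BB·BB·CAA·CB·CB·CAA·BB·CAA·BB
    A ↦ CB
    B ↦ BB
    C ↦ CAA

A->CB, B->BB, C->CAA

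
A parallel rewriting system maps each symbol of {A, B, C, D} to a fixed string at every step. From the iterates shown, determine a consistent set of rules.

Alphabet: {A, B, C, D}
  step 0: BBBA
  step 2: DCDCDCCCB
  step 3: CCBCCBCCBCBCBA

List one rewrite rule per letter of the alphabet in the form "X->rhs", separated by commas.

  step 2 ⇒ step 3: DCDCDCCCB ⇒ C·CB·C·CB·C·CB·CB·CB·A
    B ↦ A
    C ↦ CB
    D ↦ C
    A ↦ DC  (constrained at step 0)

A->DC, B->A, C->CB, D->C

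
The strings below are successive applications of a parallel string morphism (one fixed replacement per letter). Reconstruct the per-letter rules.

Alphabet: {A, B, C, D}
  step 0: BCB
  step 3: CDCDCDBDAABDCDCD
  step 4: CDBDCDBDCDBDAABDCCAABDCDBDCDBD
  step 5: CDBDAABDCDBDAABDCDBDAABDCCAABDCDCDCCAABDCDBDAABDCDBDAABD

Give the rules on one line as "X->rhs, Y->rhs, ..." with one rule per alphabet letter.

  step 4 ⇒ step 5: CDBDCDBDCDBDAABDCCAABDCDBDCDBD ⇒ CD·BD·AA·BD·CD·BD·AA·BD·CD·BD·AA·BD·C·C·AA·BD·CD·CD·C·C·AA·BD·CD·BD·AA·BD·CD·BD·AA·BD
    A ↦ C
    B ↦ AA
    C ↦ CD
    D ↦ BD

A->C, B->AA, C->CD, D->BD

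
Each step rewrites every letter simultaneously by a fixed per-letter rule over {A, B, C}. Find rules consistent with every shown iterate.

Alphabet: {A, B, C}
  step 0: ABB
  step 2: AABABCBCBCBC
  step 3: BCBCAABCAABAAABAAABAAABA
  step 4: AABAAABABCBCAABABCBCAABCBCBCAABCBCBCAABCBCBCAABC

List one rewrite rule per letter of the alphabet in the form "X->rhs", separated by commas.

A->BC, B->AA, C->BA

  step 3 ⇒ step 4: BCBCAABCAABAAABAAABAAABA ⇒ AA·BA·AA·BA·BC·BC·AA·BA·BC·BC·AA·BC·BC·BC·AA·BC·BC·BC·AA·BC·BC·BC·AA·BC
    A ↦ BC
    B ↦ AA
    C ↦ BA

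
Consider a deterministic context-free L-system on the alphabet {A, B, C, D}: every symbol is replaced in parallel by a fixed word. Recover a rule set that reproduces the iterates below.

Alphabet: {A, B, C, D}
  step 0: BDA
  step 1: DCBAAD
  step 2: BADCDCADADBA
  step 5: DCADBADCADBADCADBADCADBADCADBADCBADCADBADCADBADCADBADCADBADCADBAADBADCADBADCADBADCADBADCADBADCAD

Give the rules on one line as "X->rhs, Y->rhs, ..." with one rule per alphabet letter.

  step 1 ⇒ step 2: DCBAAD ⇒ BA·DC·DC·AD·AD·BA
    A ↦ AD
    B ↦ DC
    C ↦ DC
    D ↦ BA

A->AD, B->DC, C->DC, D->BA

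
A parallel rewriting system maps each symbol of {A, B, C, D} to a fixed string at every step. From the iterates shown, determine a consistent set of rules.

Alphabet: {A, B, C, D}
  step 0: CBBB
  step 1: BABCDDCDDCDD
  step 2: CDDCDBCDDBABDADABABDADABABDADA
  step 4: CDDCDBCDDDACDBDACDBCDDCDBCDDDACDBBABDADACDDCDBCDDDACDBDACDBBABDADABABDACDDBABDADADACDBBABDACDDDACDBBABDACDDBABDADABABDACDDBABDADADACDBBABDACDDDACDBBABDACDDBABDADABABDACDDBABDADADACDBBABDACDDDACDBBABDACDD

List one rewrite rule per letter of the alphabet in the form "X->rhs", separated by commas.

  step 1 ⇒ step 2: BABCDDCDDCDD ⇒ CDD·CDB·CDD·BAB·DA·DA·BAB·DA·DA·BAB·DA·DA
    A ↦ CDB
    B ↦ CDD
    C ↦ BAB
    D ↦ DA

A->CDB, B->CDD, C->BAB, D->DA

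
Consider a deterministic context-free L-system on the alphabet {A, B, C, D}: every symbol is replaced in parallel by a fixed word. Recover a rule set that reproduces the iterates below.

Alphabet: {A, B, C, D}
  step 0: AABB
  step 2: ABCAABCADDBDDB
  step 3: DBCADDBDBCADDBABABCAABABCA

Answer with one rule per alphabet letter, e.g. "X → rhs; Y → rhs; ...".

  step 2 ⇒ step 3: ABCAABCADDBDDB ⇒ DB·CA·D·DB·DB·CA·D·DB·AB·AB·CA·AB·AB·CA
    A ↦ DB
    B ↦ CA
    C ↦ D
    D ↦ AB

A->DB, B->CA, C->D, D->AB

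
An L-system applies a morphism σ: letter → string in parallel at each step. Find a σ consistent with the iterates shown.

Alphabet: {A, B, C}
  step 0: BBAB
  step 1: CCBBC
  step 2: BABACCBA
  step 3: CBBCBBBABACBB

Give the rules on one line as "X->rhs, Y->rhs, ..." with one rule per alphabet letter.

A->BB, B->C, C->BA

  step 2 ⇒ step 3: BABACCBA ⇒ C·BB·C·BB·BA·BA·C·BB
    A ↦ BB
    B ↦ C
    C ↦ BA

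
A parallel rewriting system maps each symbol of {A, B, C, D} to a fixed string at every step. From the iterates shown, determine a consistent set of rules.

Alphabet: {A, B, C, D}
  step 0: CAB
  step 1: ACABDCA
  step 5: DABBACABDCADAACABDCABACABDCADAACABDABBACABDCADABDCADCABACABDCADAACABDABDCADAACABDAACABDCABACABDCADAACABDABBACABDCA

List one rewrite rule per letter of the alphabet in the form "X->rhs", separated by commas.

  step 0 ⇒ step 1: CAB ⇒ ACA·B·DCA
    A ↦ B
    B ↦ DCA
    C ↦ ACA
    D ↦ DA  (constrained at step 1)

A->B, B->DCA, C->ACA, D->DA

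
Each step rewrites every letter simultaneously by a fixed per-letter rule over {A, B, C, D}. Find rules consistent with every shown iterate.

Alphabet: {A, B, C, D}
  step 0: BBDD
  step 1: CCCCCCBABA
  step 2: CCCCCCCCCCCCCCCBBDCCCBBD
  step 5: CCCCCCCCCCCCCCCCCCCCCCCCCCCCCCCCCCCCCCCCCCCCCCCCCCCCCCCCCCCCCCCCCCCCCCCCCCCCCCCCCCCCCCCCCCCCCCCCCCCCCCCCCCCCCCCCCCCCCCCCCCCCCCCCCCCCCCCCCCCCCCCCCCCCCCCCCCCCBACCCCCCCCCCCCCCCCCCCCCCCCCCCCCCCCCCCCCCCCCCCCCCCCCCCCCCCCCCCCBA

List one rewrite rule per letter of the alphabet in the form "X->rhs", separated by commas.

A->BBD, B->CCC, C->CC, D->BA

  step 1 ⇒ step 2: CCCCCCBABA ⇒ CC·CC·CC·CC·CC·CC·CCC·BBD·CCC·BBD
    A ↦ BBD
    B ↦ CCC
    C ↦ CC
  step 0 ⇒ step 1: BBDD ⇒ CCC·CCC·BA·BA
    D ↦ BA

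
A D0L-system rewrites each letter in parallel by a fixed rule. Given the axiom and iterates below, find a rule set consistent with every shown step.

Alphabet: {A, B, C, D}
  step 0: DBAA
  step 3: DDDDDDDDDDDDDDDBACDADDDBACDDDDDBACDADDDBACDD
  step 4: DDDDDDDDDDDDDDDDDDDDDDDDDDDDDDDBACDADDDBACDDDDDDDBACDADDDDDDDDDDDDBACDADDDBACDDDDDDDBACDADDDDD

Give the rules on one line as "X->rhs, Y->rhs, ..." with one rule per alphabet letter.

A->BAC, B->D, C->DAD, D->DD

  step 3 ⇒ step 4: DDDDDDDDDDDDDDDBACDADDDBACDDDDDBACDADDDBACDD ⇒ DD·DD·DD·DD·DD·DD·DD·DD·DD·DD·DD·DD·DD·DD·DD·D·BAC·DAD·DD·BAC·DD·DD·DD·D·BAC·DAD·DD·DD·DD·DD·DD·D·BAC·DAD·DD·BAC·DD·DD·DD·D·BAC·DAD·DD·DD
    A ↦ BAC
    B ↦ D
    C ↦ DAD
    D ↦ DD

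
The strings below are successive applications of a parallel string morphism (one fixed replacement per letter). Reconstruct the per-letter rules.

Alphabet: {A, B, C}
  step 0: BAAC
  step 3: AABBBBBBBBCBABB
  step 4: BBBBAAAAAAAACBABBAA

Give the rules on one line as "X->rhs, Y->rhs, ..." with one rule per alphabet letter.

A->BB, B->A, C->CB

  step 3 ⇒ step 4: AABBBBBBBBCBABB ⇒ BB·BB·A·A·A·A·A·A·A·A·CB·A·BB·A·A
    A ↦ BB
    B ↦ A
    C ↦ CB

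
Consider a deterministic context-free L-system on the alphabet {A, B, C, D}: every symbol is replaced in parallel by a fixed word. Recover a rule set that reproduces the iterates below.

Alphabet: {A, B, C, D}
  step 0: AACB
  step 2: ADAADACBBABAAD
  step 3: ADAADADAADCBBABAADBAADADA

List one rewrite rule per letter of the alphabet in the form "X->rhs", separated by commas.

  step 2 ⇒ step 3: ADAADACBBABAAD ⇒ AD·A·AD·AD·A·AD·CB·BA·BA·AD·BA·AD·AD·A
    A ↦ AD
    B ↦ BA
    C ↦ CB
    D ↦ A

A->AD, B->BA, C->CB, D->A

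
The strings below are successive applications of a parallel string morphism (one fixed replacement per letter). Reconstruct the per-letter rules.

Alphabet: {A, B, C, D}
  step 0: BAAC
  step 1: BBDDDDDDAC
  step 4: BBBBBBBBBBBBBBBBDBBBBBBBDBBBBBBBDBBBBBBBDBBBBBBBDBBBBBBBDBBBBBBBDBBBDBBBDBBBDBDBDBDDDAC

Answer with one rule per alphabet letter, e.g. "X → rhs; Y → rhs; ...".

  step 0 ⇒ step 1: BAAC ⇒ BB·DDD·DDD·AC
    A ↦ DDD
    B ↦ BB
    C ↦ AC
    D ↦ DB  (constrained at step 1)

A->DDD, B->BB, C->AC, D->DB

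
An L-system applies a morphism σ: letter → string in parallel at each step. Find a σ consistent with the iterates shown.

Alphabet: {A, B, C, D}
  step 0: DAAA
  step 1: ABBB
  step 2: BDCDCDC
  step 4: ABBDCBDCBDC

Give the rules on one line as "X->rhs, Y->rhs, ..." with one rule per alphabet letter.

A->B, B->DC, C->B, D->A

  step 1 ⇒ step 2: ABBB ⇒ B·DC·DC·DC
    A ↦ B
    B ↦ DC
    C ↦ B  (constrained at step 2)
  step 0 ⇒ step 1: DAAA ⇒ A·B·B·B
    D ↦ A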